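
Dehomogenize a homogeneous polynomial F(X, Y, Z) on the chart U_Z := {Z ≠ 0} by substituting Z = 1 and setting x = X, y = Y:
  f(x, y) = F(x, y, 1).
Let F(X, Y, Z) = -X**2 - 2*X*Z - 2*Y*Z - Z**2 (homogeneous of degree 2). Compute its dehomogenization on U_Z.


f(x, y) = -x**2 - 2*x - 2*y - 1

On U_Z we set Z = 1. Each monomial c·X^i·Y^j·Z^k in F becomes c·x^i·y^j·1^k = c·x^i·y^j.
Substituting Z = 1: F(X, Y, 1) = -x**2 - 2*x - 2*y - 1.
Note: deg(f) ≤ deg(F) = 2; strict inequality happens when F is divisible by Z (lost terms).


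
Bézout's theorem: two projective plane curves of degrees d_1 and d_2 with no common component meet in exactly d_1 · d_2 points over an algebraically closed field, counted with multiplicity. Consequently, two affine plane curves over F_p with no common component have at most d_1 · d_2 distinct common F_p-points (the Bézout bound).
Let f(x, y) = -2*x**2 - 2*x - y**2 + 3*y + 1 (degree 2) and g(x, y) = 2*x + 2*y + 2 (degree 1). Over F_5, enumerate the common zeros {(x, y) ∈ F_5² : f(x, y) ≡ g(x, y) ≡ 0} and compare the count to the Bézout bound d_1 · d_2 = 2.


Common zeros: ∅; count = 0; Bézout bound = 2.

deg(f) = 2, deg(g) = 1, so Bézout bound = 2.
Scan x ∈ F_5. For each x, list the y ∈ F_5 with f(x, y) ≡ 0 and those with g(x, y) ≡ 0 (mod 5); the common zeros in that column are the intersection.
  x = 0: f ≡ 0 at y ∈ ∅; g ≡ 0 at y ∈ {4}; common: ∅.
  x = 1: f ≡ 0 at y ∈ ∅; g ≡ 0 at y ∈ {3}; common: ∅.
  x = 2: f ≡ 0 at y ∈ {4}; g ≡ 0 at y ∈ {2}; common: ∅.
  x = 3: f ≡ 0 at y ∈ ∅; g ≡ 0 at y ∈ {1}; common: ∅.
  x = 4: f ≡ 0 at y ∈ ∅; g ≡ 0 at y ∈ {0}; common: ∅.
Collecting: common zeros = ∅, so the count is 0.
Comparison with the Bézout bound: 0 ≤ 2 = deg(f)·deg(g), as expected for curves with no common component (the affine F_5-count falls short of the bound because intersections may lie at infinity, over extension fields, or carry multiplicity).


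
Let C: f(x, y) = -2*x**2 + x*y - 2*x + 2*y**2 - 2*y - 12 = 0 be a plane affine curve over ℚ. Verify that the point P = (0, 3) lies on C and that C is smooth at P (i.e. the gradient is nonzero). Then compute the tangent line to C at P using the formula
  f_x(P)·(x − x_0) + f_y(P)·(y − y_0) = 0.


Tangent line at P: x + 10*y - 30 = 0.

Step 1: f(0, 3) = 0, so P lies on C.
Step 2: partial derivatives
  f_x(x, y) = -4*x + y - 2, f_y(x, y) = x + 4*y - 2.
  f_x(P) = 1, f_y(P) = 10 (gradient nonzero, so P is smooth).
Step 3: tangent line at P: 1·(x − 0) + 10·(y − 3) = 0.
Expanding: x + 10*y - 30 = 0.


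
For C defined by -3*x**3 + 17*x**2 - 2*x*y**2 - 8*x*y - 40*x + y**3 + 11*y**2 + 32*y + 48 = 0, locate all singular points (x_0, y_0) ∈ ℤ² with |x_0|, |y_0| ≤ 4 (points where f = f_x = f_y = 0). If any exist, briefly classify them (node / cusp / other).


Singular points: {(2, -2)}; classification: node.

Compute partial derivatives:
  f_x = -9*x**2 + 34*x - 2*y**2 - 8*y - 40.
  f_y = -4*x*y - 8*x + 3*y**2 + 22*y + 32.
Scan x_0 ∈ {−4, ..., 4}. For each x_0, f_y(x_0, y) is a polynomial in y; find its integer roots y ∈ {−4, ..., 4}, then test f_x and f at those candidates.
  x = -4: f_y(-4, y) = 3*y**2 + 38*y + 64; vanishes at y ∈ {-2}. (-4, -2): f_x = -312 ≠ 0.
  x = -3: f_y(-3, y) = 3*y**2 + 34*y + 56; vanishes at y ∈ {-2}. (-3, -2): f_x = -215 ≠ 0.
  x = -2: f_y(-2, y) = 3*y**2 + 30*y + 48; vanishes at y ∈ {-2}. (-2, -2): f_x = -136 ≠ 0.
  x = -1: f_y(-1, y) = 3*y**2 + 26*y + 40; vanishes at y ∈ {-2}. (-1, -2): f_x = -75 ≠ 0.
  x = 0: f_y(0, y) = 3*y**2 + 22*y + 32; vanishes at y ∈ {-2}. (0, -2): f_x = -32 ≠ 0.
  x = 1: f_y(1, y) = 3*y**2 + 18*y + 24; vanishes at y ∈ {-4, -2}. (1, -4): f_x = -15 ≠ 0; (1, -2): f_x = -7 ≠ 0.
  x = 2: f_y(2, y) = 3*y**2 + 14*y + 16; vanishes at y ∈ {-2}. (2, -2): f_x = 0, f = 0 — SINGULAR.
  x = 3: f_y(3, y) = 3*y**2 + 10*y + 8; vanishes at y ∈ {-2}. (3, -2): f_x = -11 ≠ 0.
  x = 4: f_y(4, y) = 3*y**2 + 6*y; vanishes at y ∈ {-2, 0}. (4, -2): f_x = -40 ≠ 0; (4, 0): f_x = -48 ≠ 0.
Only singular point on the grid: (2, -2).
Classify: substitute x = 2 + u, y = -2 + v and expand: f = -3*u**3 - u**2 - 2*u*v**2 + v**3 + v**2.
No constant or linear terms (consistent with a singular point). Quadratic part: -u**2 + v**2. Cubic part: -3*u**3 - 2*u*v**2 + v**3.
The quadratic part v**2 - u**2 = (v − u)(v + u) splits into two distinct linear factors, so there are two distinct tangent lines y − -2 = ±(x − 2) — this is a node (ordinary double point).
Classification: node.


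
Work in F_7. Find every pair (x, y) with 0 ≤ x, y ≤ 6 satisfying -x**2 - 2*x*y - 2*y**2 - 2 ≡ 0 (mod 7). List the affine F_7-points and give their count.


Affine F_7-points: {(1, 1), (1, 5), (3, 5), (3, 6), (4, 1), (4, 2), (6, 2), (6, 6)}; count = 8.

For each of the 49 pairs (x, y) ∈ F_7², evaluate f(x, y) mod 7. Record the zeros.
  x = 0: [0↦5, 1↦3, 2↦4, 3↦1, 4↦1, 5↦4, 6↦3]  zeros at y ∈ ∅
  x = 1: [0↦4, 1↦0, 2↦6, 3↦1, 4↦6, 5↦0, 6↦4]  zeros at y ∈ {1, 5}
  x = 2: [0↦1, 1↦2, 2↦6, 3↦6, 4↦2, 5↦1, 6↦3]  zeros at y ∈ ∅
  x = 3: [0↦3, 1↦2, 2↦4, 3↦2, 4↦3, 5↦0, 6↦0]  zeros at y ∈ {5, 6}
  x = 4: [0↦3, 1↦0, 2↦0, 3↦3, 4↦2, 5↦4, 6↦2]  zeros at y ∈ {1, 2}
  x = 5: [0↦1, 1↦3, 2↦1, 3↦2, 4↦6, 5↦6, 6↦2]  zeros at y ∈ ∅
  x = 6: [0↦4, 1↦4, 2↦0, 3↦6, 4↦1, 5↦6, 6↦0]  zeros at y ∈ {2, 6}
Collecting zeros: affine points = {(1, 1), (1, 5), (3, 5), (3, 6), (4, 1), (4, 2), (6, 2), (6, 6)}.
Total count |C(F_7)_aff| = 8.


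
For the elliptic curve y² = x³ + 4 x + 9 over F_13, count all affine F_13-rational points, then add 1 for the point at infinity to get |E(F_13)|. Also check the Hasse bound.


Affine points = {(0, 3), (0, 10), (1, 1), (1, 12), (2, 5), (2, 8), (3, 3), (3, 10), (7, 4), (7, 9), (10, 3), (10, 10), (12, 2), (12, 11)}; affine count = 14; |E(F_13)| = 15.

Discriminant check: Δ ∝ 4a³ + 27b² = 4·4³ + 27·9² = 4·64 + 27·81 ≡ 12 (mod 13). Nonzero ⇒ E is nonsingular.
For each x ∈ F_13, compute rhs = x³ + 4·x + 9 mod 13, then count y ∈ F_13 with y² ≡ rhs.
  x = 0: rhs = 9, matching y values: 3, 10 (2 points).
  x = 1: rhs = 1, matching y values: 1, 12 (2 points).
  x = 2: rhs = 12, matching y values: 5, 8 (2 points).
  x = 3: rhs = 9, matching y values: 3, 10 (2 points).
  x = 4: rhs = 11, matching y values: none (0 points).
  x = 5: rhs = 11, matching y values: none (0 points).
  x = 6: rhs = 2, matching y values: none (0 points).
  x = 7: rhs = 3, matching y values: 4, 9 (2 points).
  x = 8: rhs = 7, matching y values: none (0 points).
  x = 9: rhs = 7, matching y values: none (0 points).
  x = 10: rhs = 9, matching y values: 3, 10 (2 points).
  x = 11: rhs = 6, matching y values: none (0 points).
  x = 12: rhs = 4, matching y values: 2, 11 (2 points).
Total affine count: 14.
Full point count |E(F_13)| = 14 + 1 = 15.
Hasse bound: |15 − (13+1)| = |1| = 1 ≤ 2√13 ≈ 7.2111 ✓.


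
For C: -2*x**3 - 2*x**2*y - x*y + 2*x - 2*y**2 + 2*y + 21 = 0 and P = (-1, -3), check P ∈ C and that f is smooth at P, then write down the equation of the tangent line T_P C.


Tangent line at P: -13*x + 13*y + 26 = 0.

Step 1: f(-1, -3) = 0, so P lies on C.
Step 2: partial derivatives
  f_x(x, y) = -6*x**2 - 4*x*y - y + 2, f_y(x, y) = -2*x**2 - x - 4*y + 2.
  f_x(P) = -13, f_y(P) = 13 (gradient nonzero, so P is smooth).
Step 3: tangent line at P: -13·(x − -1) + 13·(y − -3) = 0.
Expanding: -13*x + 13*y + 26 = 0.


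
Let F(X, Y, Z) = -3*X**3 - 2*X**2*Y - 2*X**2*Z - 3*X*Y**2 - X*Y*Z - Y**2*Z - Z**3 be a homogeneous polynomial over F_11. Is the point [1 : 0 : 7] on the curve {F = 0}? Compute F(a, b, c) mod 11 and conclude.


F(1,0,7) ≡ 3 (mod 11); P is NOT on the curve.

Evaluate F(1, 0, 7) term-by-term (mod 11).
  -3*X**3 ↦ -3·1·1·1 = -3
  -2*X**2*Y ↦ -2·1·0·1 = 0
  -2*X**2*Z ↦ -2·1·1·7 = -14
  -3*X*Y**2 ↦ -3·1·0·1 = 0
  -X*Y*Z ↦ -1·1·0·7 = 0
  -Y**2*Z ↦ -1·1·0·7 = 0
  -Z**3 ↦ -1·1·1·343 = -343
Sum: F(1, 0, 7) = (-3) + (0) + (-14) + (0) + (0) + (0) + (-343) = -360.
Reducing mod 11: -360 ≡ 3 (mod 11).
Since F(a, b, c) ≡ 3 ≠ 0 (mod 11), P does NOT lie on the curve.


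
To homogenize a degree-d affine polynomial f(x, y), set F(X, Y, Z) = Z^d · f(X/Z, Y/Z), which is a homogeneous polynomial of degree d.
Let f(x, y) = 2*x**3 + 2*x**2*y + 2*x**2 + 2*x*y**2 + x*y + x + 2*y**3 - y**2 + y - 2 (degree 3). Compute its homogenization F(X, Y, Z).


F(X, Y, Z) = 2*X**3 + 2*X**2*Y + 2*X**2*Z + 2*X*Y**2 + X*Y*Z + X*Z**2 + 2*Y**3 - Y**2*Z + Y*Z**2 - 2*Z**3

deg(f) = 3.
Substitute x = X/Z, y = Y/Z into f, then multiply by Z^3.
  monomial 2·x^3·y^0 ↦ 2·X^3·Y^0·Z^0.
  monomial 2·x^2·y^1 ↦ 2·X^2·Y^1·Z^0.
  monomial 2·x^2·y^0 ↦ 2·X^2·Y^0·Z^1.
  monomial 2·x^1·y^2 ↦ 2·X^1·Y^2·Z^0.
  monomial 1·x^1·y^1 ↦ 1·X^1·Y^1·Z^1.
  monomial 1·x^1·y^0 ↦ 1·X^1·Y^0·Z^2.
  monomial 2·x^0·y^3 ↦ 2·X^0·Y^3·Z^0.
  monomial -1·x^0·y^2 ↦ -1·X^0·Y^2·Z^1.
  monomial 1·x^0·y^1 ↦ 1·X^0·Y^1·Z^2.
  monomial -2·x^0·y^0 ↦ -2·X^0·Y^0·Z^3.
Collecting: F(X, Y, Z) = 2*X**3 + 2*X**2*Y + 2*X**2*Z + 2*X*Y**2 + X*Y*Z + X*Z**2 + 2*Y**3 - Y**2*Z + Y*Z**2 - 2*Z**3.


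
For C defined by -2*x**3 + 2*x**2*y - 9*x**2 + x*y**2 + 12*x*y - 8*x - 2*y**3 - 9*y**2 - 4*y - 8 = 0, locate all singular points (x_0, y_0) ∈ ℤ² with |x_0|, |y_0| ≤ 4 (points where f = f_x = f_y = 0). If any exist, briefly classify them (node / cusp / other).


Singular points: {(-2, -2)}; classification: node.

Compute partial derivatives:
  f_x = -6*x**2 + 4*x*y - 18*x + y**2 + 12*y - 8.
  f_y = 2*x**2 + 2*x*y + 12*x - 6*y**2 - 18*y - 4.
Scan x_0 ∈ {−4, ..., 4}. For each x_0, f_y(x_0, y) is a polynomial in y; find its integer roots y ∈ {−4, ..., 4}, then test f_x and f at those candidates.
  x = -4: f_y(-4, y) = -6*y**2 - 26*y - 20; vanishes at y ∈ {-1}. (-4, -1): f_x = -27 ≠ 0.
  x = -3: f_y(-3, y) = -6*y**2 - 24*y - 22; no integer root y with |y| ≤ 4.
  x = -2: f_y(-2, y) = -6*y**2 - 22*y - 20; vanishes at y ∈ {-2}. (-2, -2): f_x = 0, f = 0 — SINGULAR.
  x = -1: f_y(-1, y) = -6*y**2 - 20*y - 14; vanishes at y ∈ {-1}. (-1, -1): f_x = -3 ≠ 0.
  x = 0: f_y(0, y) = -6*y**2 - 18*y - 4; no integer root y with |y| ≤ 4.
  x = 1: f_y(1, y) = -6*y**2 - 16*y + 10; no integer root y with |y| ≤ 4.
  x = 2: f_y(2, y) = -6*y**2 - 14*y + 28; no integer root y with |y| ≤ 4.
  x = 3: f_y(3, y) = -6*y**2 - 12*y + 50; no integer root y with |y| ≤ 4.
  x = 4: f_y(4, y) = -6*y**2 - 10*y + 76; no integer root y with |y| ≤ 4.
Only singular point on the grid: (-2, -2).
Classify: substitute x = -2 + u, y = -2 + v and expand: f = -2*u**3 + 2*u**2*v - u**2 + u*v**2 - 2*v**3 + v**2.
No constant or linear terms (consistent with a singular point). Quadratic part: -u**2 + v**2. Cubic part: -2*u**3 + 2*u**2*v + u*v**2 - 2*v**3.
The quadratic part v**2 - u**2 = (v − u)(v + u) splits into two distinct linear factors, so there are two distinct tangent lines y − -2 = ±(x − -2) — this is a node (ordinary double point).
Classification: node.


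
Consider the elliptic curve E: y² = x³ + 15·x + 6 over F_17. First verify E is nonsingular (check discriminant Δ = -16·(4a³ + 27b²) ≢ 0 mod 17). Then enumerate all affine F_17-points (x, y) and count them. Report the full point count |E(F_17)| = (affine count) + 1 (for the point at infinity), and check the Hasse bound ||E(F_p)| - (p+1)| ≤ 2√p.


Affine points = {(5, 6), (5, 11), (8, 3), (8, 14), (10, 0), (13, 1), (13, 16), (14, 6), (14, 11), (15, 6), (15, 11)}; affine count = 11; |E(F_17)| = 12.

Discriminant check: Δ ∝ 4a³ + 27b² = 4·15³ + 27·6² = 4·3375 + 27·36 ≡ 5 (mod 17). Nonzero ⇒ E is nonsingular.
For each x ∈ F_17, compute rhs = x³ + 15·x + 6 mod 17, then count y ∈ F_17 with y² ≡ rhs.
  x = 0: rhs = 6, matching y values: none (0 points).
  x = 1: rhs = 5, matching y values: none (0 points).
  x = 2: rhs = 10, matching y values: none (0 points).
  x = 3: rhs = 10, matching y values: none (0 points).
  x = 4: rhs = 11, matching y values: none (0 points).
  x = 5: rhs = 2, matching y values: 6, 11 (2 points).
  x = 6: rhs = 6, matching y values: none (0 points).
  x = 7: rhs = 12, matching y values: none (0 points).
  x = 8: rhs = 9, matching y values: 3, 14 (2 points).
  x = 9: rhs = 3, matching y values: none (0 points).
  x = 10: rhs = 0, matching y values: 0 (1 points).
  x = 11: rhs = 6, matching y values: none (0 points).
  x = 12: rhs = 10, matching y values: none (0 points).
  x = 13: rhs = 1, matching y values: 1, 16 (2 points).
  x = 14: rhs = 2, matching y values: 6, 11 (2 points).
  x = 15: rhs = 2, matching y values: 6, 11 (2 points).
  x = 16: rhs = 7, matching y values: none (0 points).
Total affine count: 11.
Full point count |E(F_17)| = 11 + 1 = 12.
Hasse bound: |12 − (17+1)| = |-6| = 6 ≤ 2√17 ≈ 8.2462 ✓.


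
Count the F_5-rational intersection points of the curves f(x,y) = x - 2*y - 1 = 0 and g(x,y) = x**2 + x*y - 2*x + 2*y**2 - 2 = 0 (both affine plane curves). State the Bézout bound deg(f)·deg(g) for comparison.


Common zeros: ∅; count = 0; Bézout bound = 2.

deg(f) = 1, deg(g) = 2, so Bézout bound = 2.
Scan x ∈ F_5. For each x, list the y ∈ F_5 with f(x, y) ≡ 0 and those with g(x, y) ≡ 0 (mod 5); the common zeros in that column are the intersection.
  x = 0: f ≡ 0 at y ∈ {2}; g ≡ 0 at y ∈ {1, 4}; common: ∅.
  x = 1: f ≡ 0 at y ∈ {0}; g ≡ 0 at y ∈ {1}; common: ∅.
  x = 2: f ≡ 0 at y ∈ {3}; g ≡ 0 at y ∈ {2}; common: ∅.
  x = 3: f ≡ 0 at y ∈ {1}; g ≡ 0 at y ∈ {2, 4}; common: ∅.
  x = 4: f ≡ 0 at y ∈ {4}; g ≡ 0 at y ∈ ∅; common: ∅.
Collecting: common zeros = ∅, so the count is 0.
Comparison with the Bézout bound: 0 ≤ 2 = deg(f)·deg(g), as expected for curves with no common component (the affine F_5-count falls short of the bound because intersections may lie at infinity, over extension fields, or carry multiplicity).


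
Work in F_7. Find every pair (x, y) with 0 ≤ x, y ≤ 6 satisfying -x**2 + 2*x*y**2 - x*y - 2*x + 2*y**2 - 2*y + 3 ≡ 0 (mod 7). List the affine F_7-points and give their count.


Affine F_7-points: {(0, 2), (0, 6), (1, 0), (1, 6), (4, 0), (4, 2), (6, 4)}; count = 7.

For each of the 49 pairs (x, y) ∈ F_7², evaluate f(x, y) mod 7. Record the zeros.
  x = 0: [0↦3, 1↦3, 2↦0, 3↦1, 4↦6, 5↦1, 6↦0]  zeros at y ∈ {2, 6}
  x = 1: [0↦0, 1↦1, 2↦3, 3↦6, 4↦3, 5↦1, 6↦0]  zeros at y ∈ {0, 6}
  x = 2: [0↦2, 1↦4, 2↦4, 3↦2, 4↦5, 5↦6, 6↦5]  zeros at y ∈ ∅
  x = 3: [0↦2, 1↦5, 2↦3, 3↦3, 4↦5, 5↦2, 6↦1]  zeros at y ∈ ∅
  x = 4: [0↦0, 1↦4, 2↦0, 3↦2, 4↦3, 5↦3, 6↦2]  zeros at y ∈ {0, 2}
  x = 5: [0↦3, 1↦1, 2↦2, 3↦6, 4↦6, 5↦2, 6↦1]  zeros at y ∈ ∅
  x = 6: [0↦4, 1↦3, 2↦2, 3↦1, 4↦0, 5↦6, 6↦5]  zeros at y ∈ {4}
Collecting zeros: affine points = {(0, 2), (0, 6), (1, 0), (1, 6), (4, 0), (4, 2), (6, 4)}.
Total count |C(F_7)_aff| = 7.


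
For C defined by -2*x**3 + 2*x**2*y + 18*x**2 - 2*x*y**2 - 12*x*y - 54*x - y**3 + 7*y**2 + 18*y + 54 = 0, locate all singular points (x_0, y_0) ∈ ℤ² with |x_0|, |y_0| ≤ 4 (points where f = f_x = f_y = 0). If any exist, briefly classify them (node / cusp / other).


Singular points: {(3, 0)}; classification: cusp.

Compute partial derivatives:
  f_x = -6*x**2 + 4*x*y + 36*x - 2*y**2 - 12*y - 54.
  f_y = 2*x**2 - 4*x*y - 12*x - 3*y**2 + 14*y + 18.
Scan x_0 ∈ {−4, ..., 4}. For each x_0, f_y(x_0, y) is a polynomial in y; find its integer roots y ∈ {−4, ..., 4}, then test f_x and f at those candidates.
  x = -4: f_y(-4, y) = -3*y**2 + 30*y + 98; no integer root y with |y| ≤ 4.
  x = -3: f_y(-3, y) = -3*y**2 + 26*y + 72; no integer root y with |y| ≤ 4.
  x = -2: f_y(-2, y) = -3*y**2 + 22*y + 50; no integer root y with |y| ≤ 4.
  x = -1: f_y(-1, y) = -3*y**2 + 18*y + 32; no integer root y with |y| ≤ 4.
  x = 0: f_y(0, y) = -3*y**2 + 14*y + 18; no integer root y with |y| ≤ 4.
  x = 1: f_y(1, y) = -3*y**2 + 10*y + 8; vanishes at y ∈ {4}. (1, 4): f_x = -88 ≠ 0.
  x = 2: f_y(2, y) = -3*y**2 + 6*y + 2; no integer root y with |y| ≤ 4.
  x = 3: f_y(3, y) = -3*y**2 + 2*y; vanishes at y ∈ {0}. (3, 0): f_x = 0, f = 0 — SINGULAR.
  x = 4: f_y(4, y) = -3*y**2 - 2*y + 2; no integer root y with |y| ≤ 4.
Only singular point on the grid: (3, 0).
Classify: substitute x = 3 + u, y = 0 + v and expand: f = -2*u**3 + 2*u**2*v - 2*u*v**2 - v**3 + v**2.
No constant or linear terms (consistent with a singular point). Quadratic part: v**2. Cubic part: -2*u**3 + 2*u**2*v - 2*u*v**2 - v**3.
The quadratic part v**2 is a perfect square, so there is a single (double) tangent line v = 0, i.e. y = 0. Restricting the cubic part to that line (v = 0) leaves -2*u**3 ≠ 0, so f is not divisible by v and the branch is v² ≈ 2*u**3 to lowest order — this is a cusp.
Classification: cusp.


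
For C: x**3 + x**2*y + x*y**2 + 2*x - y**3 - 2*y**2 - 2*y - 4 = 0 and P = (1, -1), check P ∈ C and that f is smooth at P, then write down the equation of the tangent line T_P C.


Tangent line at P: 4*x - 2*y - 6 = 0.

Step 1: f(1, -1) = 0, so P lies on C.
Step 2: partial derivatives
  f_x(x, y) = 3*x**2 + 2*x*y + y**2 + 2, f_y(x, y) = x**2 + 2*x*y - 3*y**2 - 4*y - 2.
  f_x(P) = 4, f_y(P) = -2 (gradient nonzero, so P is smooth).
Step 3: tangent line at P: 4·(x − 1) + -2·(y − -1) = 0.
Expanding: 4*x - 2*y - 6 = 0.


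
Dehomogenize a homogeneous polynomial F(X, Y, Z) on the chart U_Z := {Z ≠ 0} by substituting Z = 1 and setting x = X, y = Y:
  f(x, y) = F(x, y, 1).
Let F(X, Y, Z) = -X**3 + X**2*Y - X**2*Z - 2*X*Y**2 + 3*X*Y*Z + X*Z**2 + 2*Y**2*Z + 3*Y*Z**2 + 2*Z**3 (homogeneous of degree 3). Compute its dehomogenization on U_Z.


f(x, y) = -x**3 + x**2*y - x**2 - 2*x*y**2 + 3*x*y + x + 2*y**2 + 3*y + 2

On U_Z we set Z = 1. Each monomial c·X^i·Y^j·Z^k in F becomes c·x^i·y^j·1^k = c·x^i·y^j.
Substituting Z = 1: F(X, Y, 1) = -x**3 + x**2*y - x**2 - 2*x*y**2 + 3*x*y + x + 2*y**2 + 3*y + 2.
Note: deg(f) ≤ deg(F) = 3; strict inequality happens when F is divisible by Z (lost terms).


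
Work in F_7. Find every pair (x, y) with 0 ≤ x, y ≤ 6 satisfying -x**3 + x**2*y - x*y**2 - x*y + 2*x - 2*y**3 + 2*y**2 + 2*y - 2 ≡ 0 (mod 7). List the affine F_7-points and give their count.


Affine F_7-points: {(0, 1), (0, 6), (1, 1), (1, 4), (1, 6), (2, 2), (5, 6)}; count = 7.

For each of the 49 pairs (x, y) ∈ F_7², evaluate f(x, y) mod 7. Record the zeros.
  x = 0: [0↦5, 1↦0, 2↦1, 3↦3, 4↦1, 5↦4, 6↦0]  zeros at y ∈ {1, 6}
  x = 1: [0↦6, 1↦0, 2↦5, 3↦2, 4↦0, 5↦1, 6↦0]  zeros at y ∈ {1, 4, 6}
  x = 2: [0↦1, 1↦3, 2↦0, 3↦1, 4↦1, 5↦2, 6↦6]  zeros at y ∈ {2}
  x = 3: [0↦5, 1↦3, 2↦1, 3↦1, 4↦5, 5↦1, 6↦5]  zeros at y ∈ ∅
  x = 4: [0↦5, 1↦1, 2↦2, 3↦3, 4↦6, 5↦6, 6↦5]  zeros at y ∈ ∅
  x = 5: [0↦2, 1↦5, 2↦4, 3↦1, 4↦5, 5↦4, 6↦0]  zeros at y ∈ {6}
  x = 6: [0↦4, 1↦2, 2↦1, 3↦3, 4↦3, 5↦3, 6↦5]  zeros at y ∈ ∅
Collecting zeros: affine points = {(0, 1), (0, 6), (1, 1), (1, 4), (1, 6), (2, 2), (5, 6)}.
Total count |C(F_7)_aff| = 7.


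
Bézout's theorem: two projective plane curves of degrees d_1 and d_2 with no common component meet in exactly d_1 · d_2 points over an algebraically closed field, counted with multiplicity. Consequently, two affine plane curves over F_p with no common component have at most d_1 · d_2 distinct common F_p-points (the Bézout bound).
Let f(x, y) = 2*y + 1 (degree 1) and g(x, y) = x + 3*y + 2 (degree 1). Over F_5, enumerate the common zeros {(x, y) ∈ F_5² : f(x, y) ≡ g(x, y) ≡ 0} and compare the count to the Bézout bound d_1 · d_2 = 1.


Common zeros: {(2, 2)}; count = 1; Bézout bound = 1.

deg(f) = 1, deg(g) = 1, so Bézout bound = 1.
Scan x ∈ F_5. For each x, list the y ∈ F_5 with f(x, y) ≡ 0 and those with g(x, y) ≡ 0 (mod 5); the common zeros in that column are the intersection.
  x = 0: f ≡ 0 at y ∈ {2}; g ≡ 0 at y ∈ {1}; common: ∅.
  x = 1: f ≡ 0 at y ∈ {2}; g ≡ 0 at y ∈ {4}; common: ∅.
  x = 2: f ≡ 0 at y ∈ {2}; g ≡ 0 at y ∈ {2}; common: {2}.
  x = 3: f ≡ 0 at y ∈ {2}; g ≡ 0 at y ∈ {0}; common: ∅.
  x = 4: f ≡ 0 at y ∈ {2}; g ≡ 0 at y ∈ {3}; common: ∅.
Collecting: common zeros = {(2, 2)}, so the count is 1.
Comparison with the Bézout bound: 1 ≤ 1 = deg(f)·deg(g), as expected for curves with no common component (the bound is attained).


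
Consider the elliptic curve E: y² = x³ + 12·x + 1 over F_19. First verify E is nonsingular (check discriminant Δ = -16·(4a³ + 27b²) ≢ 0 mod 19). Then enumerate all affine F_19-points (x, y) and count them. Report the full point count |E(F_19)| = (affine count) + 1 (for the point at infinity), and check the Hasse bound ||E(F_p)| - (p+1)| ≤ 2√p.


Affine points = {(0, 1), (0, 18), (3, 8), (3, 11), (6, 2), (6, 17), (8, 1), (8, 18), (10, 0), (11, 1), (11, 18), (12, 7), (12, 12), (13, 6), (13, 13), (14, 5), (14, 14), (17, 8), (17, 11), (18, 8), (18, 11)}; affine count = 21; |E(F_19)| = 22.

Discriminant check: Δ ∝ 4a³ + 27b² = 4·12³ + 27·1² = 4·1728 + 27·1 ≡ 4 (mod 19). Nonzero ⇒ E is nonsingular.
For each x ∈ F_19, compute rhs = x³ + 12·x + 1 mod 19, then count y ∈ F_19 with y² ≡ rhs.
  x = 0: rhs = 1, matching y values: 1, 18 (2 points).
  x = 1: rhs = 14, matching y values: none (0 points).
  x = 2: rhs = 14, matching y values: none (0 points).
  x = 3: rhs = 7, matching y values: 8, 11 (2 points).
  x = 4: rhs = 18, matching y values: none (0 points).
  x = 5: rhs = 15, matching y values: none (0 points).
  x = 6: rhs = 4, matching y values: 2, 17 (2 points).
  x = 7: rhs = 10, matching y values: none (0 points).
  x = 8: rhs = 1, matching y values: 1, 18 (2 points).
  x = 9: rhs = 2, matching y values: none (0 points).
  x = 10: rhs = 0, matching y values: 0 (1 points).
  x = 11: rhs = 1, matching y values: 1, 18 (2 points).
  x = 12: rhs = 11, matching y values: 7, 12 (2 points).
  x = 13: rhs = 17, matching y values: 6, 13 (2 points).
  x = 14: rhs = 6, matching y values: 5, 14 (2 points).
  x = 15: rhs = 3, matching y values: none (0 points).
  x = 16: rhs = 14, matching y values: none (0 points).
  x = 17: rhs = 7, matching y values: 8, 11 (2 points).
  x = 18: rhs = 7, matching y values: 8, 11 (2 points).
Total affine count: 21.
Full point count |E(F_19)| = 21 + 1 = 22.
Hasse bound: |22 − (19+1)| = |2| = 2 ≤ 2√19 ≈ 8.7178 ✓.


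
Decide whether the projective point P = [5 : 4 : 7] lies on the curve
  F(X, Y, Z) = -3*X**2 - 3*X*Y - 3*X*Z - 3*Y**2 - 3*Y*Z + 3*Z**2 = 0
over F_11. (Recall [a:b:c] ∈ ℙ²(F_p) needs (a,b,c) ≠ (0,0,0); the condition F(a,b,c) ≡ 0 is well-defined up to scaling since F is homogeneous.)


F(5,4,7) ≡ 6 (mod 11); P is NOT on the curve.

Evaluate F(5, 4, 7) term-by-term (mod 11).
  -3*X**2 ↦ -3·25·1·1 = -75
  -3*X*Y ↦ -3·5·4·1 = -60
  -3*X*Z ↦ -3·5·1·7 = -105
  -3*Y**2 ↦ -3·1·16·1 = -48
  -3*Y*Z ↦ -3·1·4·7 = -84
  3*Z**2 ↦ 3·1·1·49 = 147
Sum: F(5, 4, 7) = (-75) + (-60) + (-105) + (-48) + (-84) + (147) = -225.
Reducing mod 11: -225 ≡ 6 (mod 11).
Since F(a, b, c) ≡ 6 ≠ 0 (mod 11), P does NOT lie on the curve.


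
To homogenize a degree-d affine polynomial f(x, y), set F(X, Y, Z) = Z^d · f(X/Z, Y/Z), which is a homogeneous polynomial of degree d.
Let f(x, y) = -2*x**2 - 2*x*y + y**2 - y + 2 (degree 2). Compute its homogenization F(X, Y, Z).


F(X, Y, Z) = -2*X**2 - 2*X*Y + Y**2 - Y*Z + 2*Z**2

deg(f) = 2.
Substitute x = X/Z, y = Y/Z into f, then multiply by Z^2.
  monomial -2·x^2·y^0 ↦ -2·X^2·Y^0·Z^0.
  monomial -2·x^1·y^1 ↦ -2·X^1·Y^1·Z^0.
  monomial 1·x^0·y^2 ↦ 1·X^0·Y^2·Z^0.
  monomial -1·x^0·y^1 ↦ -1·X^0·Y^1·Z^1.
  monomial 2·x^0·y^0 ↦ 2·X^0·Y^0·Z^2.
Collecting: F(X, Y, Z) = -2*X**2 - 2*X*Y + Y**2 - Y*Z + 2*Z**2.


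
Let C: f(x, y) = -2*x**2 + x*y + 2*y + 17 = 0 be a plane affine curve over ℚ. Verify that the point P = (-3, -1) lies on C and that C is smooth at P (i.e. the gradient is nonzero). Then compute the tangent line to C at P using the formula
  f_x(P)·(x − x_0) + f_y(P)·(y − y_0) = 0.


Tangent line at P: 11*x - y + 32 = 0.

Step 1: f(-3, -1) = 0, so P lies on C.
Step 2: partial derivatives
  f_x(x, y) = -4*x + y, f_y(x, y) = x + 2.
  f_x(P) = 11, f_y(P) = -1 (gradient nonzero, so P is smooth).
Step 3: tangent line at P: 11·(x − -3) + -1·(y − -1) = 0.
Expanding: 11*x - y + 32 = 0.


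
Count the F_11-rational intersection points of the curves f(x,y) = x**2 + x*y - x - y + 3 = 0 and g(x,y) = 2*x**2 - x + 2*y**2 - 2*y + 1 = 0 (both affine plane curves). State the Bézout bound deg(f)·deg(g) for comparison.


Common zeros: {(8, 1)}; count = 1; Bézout bound = 4.

deg(f) = 2, deg(g) = 2, so Bézout bound = 4.
Scan x ∈ F_11. For each x, list the y ∈ F_11 with f(x, y) ≡ 0 and those with g(x, y) ≡ 0 (mod 11); the common zeros in that column are the intersection.
  x = 0: f ≡ 0 at y ∈ {3}; g ≡ 0 at y ∈ ∅; common: ∅.
  x = 1: f ≡ 0 at y ∈ ∅; g ≡ 0 at y ∈ ∅; common: ∅.
  x = 2: f ≡ 0 at y ∈ {6}; g ≡ 0 at y ∈ {2, 10}; common: ∅.
  x = 3: f ≡ 0 at y ∈ {1}; g ≡ 0 at y ∈ ∅; common: ∅.
  x = 4: f ≡ 0 at y ∈ {6}; g ≡ 0 at y ∈ {2, 10}; common: ∅.
  x = 5: f ≡ 0 at y ∈ {8}; g ≡ 0 at y ∈ ∅; common: ∅.
  x = 6: f ≡ 0 at y ∈ {0}; g ≡ 0 at y ∈ ∅; common: ∅.
  x = 7: f ≡ 0 at y ∈ {9}; g ≡ 0 at y ∈ {5, 7}; common: ∅.
  x = 8: f ≡ 0 at y ∈ {1}; g ≡ 0 at y ∈ {0, 1}; common: {1}.
  x = 9: f ≡ 0 at y ∈ {3}; g ≡ 0 at y ∈ {0, 1}; common: ∅.
  x = 10: f ≡ 0 at y ∈ {8}; g ≡ 0 at y ∈ {5, 7}; common: ∅.
Collecting: common zeros = {(8, 1)}, so the count is 1.
Comparison with the Bézout bound: 1 ≤ 4 = deg(f)·deg(g), as expected for curves with no common component (the affine F_11-count falls short of the bound because intersections may lie at infinity, over extension fields, or carry multiplicity).


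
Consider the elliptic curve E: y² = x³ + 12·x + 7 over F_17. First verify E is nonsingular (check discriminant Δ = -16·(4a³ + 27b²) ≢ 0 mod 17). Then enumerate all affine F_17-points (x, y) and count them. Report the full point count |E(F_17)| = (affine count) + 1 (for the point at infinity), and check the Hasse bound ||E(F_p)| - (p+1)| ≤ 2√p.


Affine points = {(3, 6), (3, 11), (4, 0), (7, 3), (7, 14), (11, 5), (11, 12), (12, 3), (12, 14), (15, 3), (15, 14)}; affine count = 11; |E(F_17)| = 12.

Discriminant check: Δ ∝ 4a³ + 27b² = 4·12³ + 27·7² = 4·1728 + 27·49 ≡ 7 (mod 17). Nonzero ⇒ E is nonsingular.
For each x ∈ F_17, compute rhs = x³ + 12·x + 7 mod 17, then count y ∈ F_17 with y² ≡ rhs.
  x = 0: rhs = 7, matching y values: none (0 points).
  x = 1: rhs = 3, matching y values: none (0 points).
  x = 2: rhs = 5, matching y values: none (0 points).
  x = 3: rhs = 2, matching y values: 6, 11 (2 points).
  x = 4: rhs = 0, matching y values: 0 (1 points).
  x = 5: rhs = 5, matching y values: none (0 points).
  x = 6: rhs = 6, matching y values: none (0 points).
  x = 7: rhs = 9, matching y values: 3, 14 (2 points).
  x = 8: rhs = 3, matching y values: none (0 points).
  x = 9: rhs = 11, matching y values: none (0 points).
  x = 10: rhs = 5, matching y values: none (0 points).
  x = 11: rhs = 8, matching y values: 5, 12 (2 points).
  x = 12: rhs = 9, matching y values: 3, 14 (2 points).
  x = 13: rhs = 14, matching y values: none (0 points).
  x = 14: rhs = 12, matching y values: none (0 points).
  x = 15: rhs = 9, matching y values: 3, 14 (2 points).
  x = 16: rhs = 11, matching y values: none (0 points).
Total affine count: 11.
Full point count |E(F_17)| = 11 + 1 = 12.
Hasse bound: |12 − (17+1)| = |-6| = 6 ≤ 2√17 ≈ 8.2462 ✓.


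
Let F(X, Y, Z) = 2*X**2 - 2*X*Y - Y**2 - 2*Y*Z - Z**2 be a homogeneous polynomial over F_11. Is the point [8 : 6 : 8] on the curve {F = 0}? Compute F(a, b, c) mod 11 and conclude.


F(8,6,8) ≡ 1 (mod 11); P is NOT on the curve.

Evaluate F(8, 6, 8) term-by-term (mod 11).
  2*X**2 ↦ 2·64·1·1 = 128
  -2*X*Y ↦ -2·8·6·1 = -96
  -Y**2 ↦ -1·1·36·1 = -36
  -2*Y*Z ↦ -2·1·6·8 = -96
  -Z**2 ↦ -1·1·1·64 = -64
Sum: F(8, 6, 8) = (128) + (-96) + (-36) + (-96) + (-64) = -164.
Reducing mod 11: -164 ≡ 1 (mod 11).
Since F(a, b, c) ≡ 1 ≠ 0 (mod 11), P does NOT lie on the curve.


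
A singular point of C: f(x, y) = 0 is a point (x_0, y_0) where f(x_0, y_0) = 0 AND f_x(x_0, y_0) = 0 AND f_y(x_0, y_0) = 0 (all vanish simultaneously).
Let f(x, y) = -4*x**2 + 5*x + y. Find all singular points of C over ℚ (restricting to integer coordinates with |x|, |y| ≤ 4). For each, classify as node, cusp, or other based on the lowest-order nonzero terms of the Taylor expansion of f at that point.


No singular points in the scanned grid; C is smooth there.

Compute partial derivatives:
  f_x = 5 - 8*x.
  f_y = 1.
f_y = 1 is a nonzero constant, so f_y never vanishes: no point (x, y) can satisfy f = f_x = f_y = 0. In particular no (x, y) ∈ {−4, ..., 4}² is singular; the curve is smooth.


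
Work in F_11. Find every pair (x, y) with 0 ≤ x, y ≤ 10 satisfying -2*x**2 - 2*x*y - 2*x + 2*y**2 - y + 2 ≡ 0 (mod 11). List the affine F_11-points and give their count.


Affine F_11-points: {(1, 2), (1, 5), (3, 0), (3, 9), (4, 5), (6, 6), (7, 0), (7, 2), (9, 6), (9, 9)}; count = 10.

For each of the 121 pairs (x, y) ∈ F_11², evaluate f(x, y) mod 11. Record the zeros.
  x = 0: [0↦2, 1↦3, 2↦8, 3↦6, 4↦8, 5↦3, 6↦2, 7↦5, 8↦1, 9↦1, 10↦5]  zeros at y ∈ ∅
  x = 1: [0↦9, 1↦8, 2↦0, 3↦7, 4↦7, 5↦0, 6↦8, 7↦9, 8↦3, 9↦1, 10↦3]  zeros at y ∈ {2, 5}
  x = 2: [0↦1, 1↦9, 2↦10, 3↦4, 4↦2, 5↦4, 6↦10, 7↦9, 8↦1, 9↦8, 10↦8]  zeros at y ∈ ∅
  x = 3: [0↦0, 1↦6, 2↦5, 3↦8, 4↦4, 5↦4, 6↦8, 7↦5, 8↦6, 9↦0, 10↦9]  zeros at y ∈ {0, 9}
  x = 4: [0↦6, 1↦10, 2↦7, 3↦8, 4↦2, 5↦0, 6↦2, 7↦8, 8↦7, 9↦10, 10↦6]  zeros at y ∈ {5}
  x = 5: [0↦8, 1↦10, 2↦5, 3↦4, 4↦7, 5↦3, 6↦3, 7↦7, 8↦4, 9↦5, 10↦10]  zeros at y ∈ ∅
  x = 6: [0↦6, 1↦6, 2↦10, 3↦7, 4↦8, 5↦2, 6↦0, 7↦2, 8↦8, 9↦7, 10↦10]  zeros at y ∈ {6}
  x = 7: [0↦0, 1↦9, 2↦0, 3↦6, 4↦5, 5↦8, 6↦4, 7↦4, 8↦8, 9↦5, 10↦6]  zeros at y ∈ {0, 2}
  x = 8: [0↦1, 1↦8, 2↦8, 3↦1, 4↦9, 5↦10, 6↦4, 7↦2, 8↦4, 9↦10, 10↦9]  zeros at y ∈ ∅
  x = 9: [0↦9, 1↦3, 2↦1, 3↦3, 4↦9, 5↦8, 6↦0, 7↦7, 8↦7, 9↦0, 10↦8]  zeros at y ∈ {6, 9}
  x = 10: [0↦2, 1↦5, 2↦1, 3↦1, 4↦5, 5↦2, 6↦3, 7↦8, 8↦6, 9↦8, 10↦3]  zeros at y ∈ ∅
Collecting zeros: affine points = {(1, 2), (1, 5), (3, 0), (3, 9), (4, 5), (6, 6), (7, 0), (7, 2), (9, 6), (9, 9)}.
Total count |C(F_11)_aff| = 10.


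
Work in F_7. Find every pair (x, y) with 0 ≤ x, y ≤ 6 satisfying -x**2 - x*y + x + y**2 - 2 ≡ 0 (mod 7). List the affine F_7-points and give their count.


Affine F_7-points: {(0, 3), (0, 4), (1, 2), (1, 6), (4, 0), (4, 4), (5, 2), (5, 3)}; count = 8.

For each of the 49 pairs (x, y) ∈ F_7², evaluate f(x, y) mod 7. Record the zeros.
  x = 0: [0↦5, 1↦6, 2↦2, 3↦0, 4↦0, 5↦2, 6↦6]  zeros at y ∈ {3, 4}
  x = 1: [0↦5, 1↦5, 2↦0, 3↦4, 4↦3, 5↦4, 6↦0]  zeros at y ∈ {2, 6}
  x = 2: [0↦3, 1↦2, 2↦3, 3↦6, 4↦4, 5↦4, 6↦6]  zeros at y ∈ ∅
  x = 3: [0↦6, 1↦4, 2↦4, 3↦6, 4↦3, 5↦2, 6↦3]  zeros at y ∈ ∅
  x = 4: [0↦0, 1↦4, 2↦3, 3↦4, 4↦0, 5↦5, 6↦5]  zeros at y ∈ {0, 4}
  x = 5: [0↦6, 1↦2, 2↦0, 3↦0, 4↦2, 5↦6, 6↦5]  zeros at y ∈ {2, 3}
  x = 6: [0↦3, 1↦5, 2↦2, 3↦1, 4↦2, 5↦5, 6↦3]  zeros at y ∈ ∅
Collecting zeros: affine points = {(0, 3), (0, 4), (1, 2), (1, 6), (4, 0), (4, 4), (5, 2), (5, 3)}.
Total count |C(F_7)_aff| = 8.


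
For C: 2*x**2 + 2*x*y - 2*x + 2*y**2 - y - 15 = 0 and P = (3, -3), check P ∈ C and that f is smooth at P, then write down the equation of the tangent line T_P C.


Tangent line at P: 4*x - 7*y - 33 = 0.

Step 1: f(3, -3) = 0, so P lies on C.
Step 2: partial derivatives
  f_x(x, y) = 4*x + 2*y - 2, f_y(x, y) = 2*x + 4*y - 1.
  f_x(P) = 4, f_y(P) = -7 (gradient nonzero, so P is smooth).
Step 3: tangent line at P: 4·(x − 3) + -7·(y − -3) = 0.
Expanding: 4*x - 7*y - 33 = 0.


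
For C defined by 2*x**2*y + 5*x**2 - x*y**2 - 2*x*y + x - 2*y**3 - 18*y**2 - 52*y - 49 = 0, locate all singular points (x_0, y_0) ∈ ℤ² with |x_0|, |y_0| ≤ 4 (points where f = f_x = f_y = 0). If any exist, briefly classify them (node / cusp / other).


Singular points: {(-1, -3)}; classification: node.

Compute partial derivatives:
  f_x = 4*x*y + 10*x - y**2 - 2*y + 1.
  f_y = 2*x**2 - 2*x*y - 2*x - 6*y**2 - 36*y - 52.
Scan x_0 ∈ {−4, ..., 4}. For each x_0, f_y(x_0, y) is a polynomial in y; find its integer roots y ∈ {−4, ..., 4}, then test f_x and f at those candidates.
  x = -4: f_y(-4, y) = -6*y**2 - 28*y - 12; no integer root y with |y| ≤ 4.
  x = -3: f_y(-3, y) = -6*y**2 - 30*y - 28; no integer root y with |y| ≤ 4.
  x = -2: f_y(-2, y) = -6*y**2 - 32*y - 40; vanishes at y ∈ {-2}. (-2, -2): f_x = -3 ≠ 0.
  x = -1: f_y(-1, y) = -6*y**2 - 34*y - 48; vanishes at y ∈ {-3}. (-1, -3): f_x = 0, f = 0 — SINGULAR.
  x = 0: f_y(0, y) = -6*y**2 - 36*y - 52; no integer root y with |y| ≤ 4.
  x = 1: f_y(1, y) = -6*y**2 - 38*y - 52; vanishes at y ∈ {-2}. (1, -2): f_x = 3 ≠ 0.
  x = 2: f_y(2, y) = -6*y**2 - 40*y - 48; no integer root y with |y| ≤ 4.
  x = 3: f_y(3, y) = -6*y**2 - 42*y - 40; no integer root y with |y| ≤ 4.
  x = 4: f_y(4, y) = -6*y**2 - 44*y - 28; no integer root y with |y| ≤ 4.
Only singular point on the grid: (-1, -3).
Classify: substitute x = -1 + u, y = -3 + v and expand: f = 2*u**2*v - u**2 - u*v**2 - 2*v**3 + v**2.
No constant or linear terms (consistent with a singular point). Quadratic part: -u**2 + v**2. Cubic part: 2*u**2*v - u*v**2 - 2*v**3.
The quadratic part v**2 - u**2 = (v − u)(v + u) splits into two distinct linear factors, so there are two distinct tangent lines y − -3 = ±(x − -1) — this is a node (ordinary double point).
Classification: node.


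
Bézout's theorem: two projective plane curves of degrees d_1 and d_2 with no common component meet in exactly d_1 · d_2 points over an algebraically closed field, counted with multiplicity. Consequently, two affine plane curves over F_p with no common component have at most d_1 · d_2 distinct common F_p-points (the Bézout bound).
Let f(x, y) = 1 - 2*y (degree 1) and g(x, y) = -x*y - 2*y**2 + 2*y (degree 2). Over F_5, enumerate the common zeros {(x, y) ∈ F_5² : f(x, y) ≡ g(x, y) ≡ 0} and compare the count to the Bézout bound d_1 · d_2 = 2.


Common zeros: {(1, 3)}; count = 1; Bézout bound = 2.

deg(f) = 1, deg(g) = 2, so Bézout bound = 2.
Scan x ∈ F_5. For each x, list the y ∈ F_5 with f(x, y) ≡ 0 and those with g(x, y) ≡ 0 (mod 5); the common zeros in that column are the intersection.
  x = 0: f ≡ 0 at y ∈ {3}; g ≡ 0 at y ∈ {0, 1}; common: ∅.
  x = 1: f ≡ 0 at y ∈ {3}; g ≡ 0 at y ∈ {0, 3}; common: {3}.
  x = 2: f ≡ 0 at y ∈ {3}; g ≡ 0 at y ∈ {0}; common: ∅.
  x = 3: f ≡ 0 at y ∈ {3}; g ≡ 0 at y ∈ {0, 2}; common: ∅.
  x = 4: f ≡ 0 at y ∈ {3}; g ≡ 0 at y ∈ {0, 4}; common: ∅.
Collecting: common zeros = {(1, 3)}, so the count is 1.
Comparison with the Bézout bound: 1 ≤ 2 = deg(f)·deg(g), as expected for curves with no common component (the affine F_5-count falls short of the bound because intersections may lie at infinity, over extension fields, or carry multiplicity).


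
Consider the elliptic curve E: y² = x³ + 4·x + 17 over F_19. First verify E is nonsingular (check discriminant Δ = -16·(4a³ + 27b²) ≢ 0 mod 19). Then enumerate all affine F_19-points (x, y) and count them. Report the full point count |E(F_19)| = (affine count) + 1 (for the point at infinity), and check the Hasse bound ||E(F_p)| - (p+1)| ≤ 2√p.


Affine points = {(0, 6), (0, 13), (11, 9), (11, 10), (12, 8), (12, 11), (13, 9), (13, 10), (14, 9), (14, 10), (16, 4), (16, 15), (17, 1), (17, 18)}; affine count = 14; |E(F_19)| = 15.

Discriminant check: Δ ∝ 4a³ + 27b² = 4·4³ + 27·17² = 4·64 + 27·289 ≡ 3 (mod 19). Nonzero ⇒ E is nonsingular.
For each x ∈ F_19, compute rhs = x³ + 4·x + 17 mod 19, then count y ∈ F_19 with y² ≡ rhs.
  x = 0: rhs = 17, matching y values: 6, 13 (2 points).
  x = 1: rhs = 3, matching y values: none (0 points).
  x = 2: rhs = 14, matching y values: none (0 points).
  x = 3: rhs = 18, matching y values: none (0 points).
  x = 4: rhs = 2, matching y values: none (0 points).
  x = 5: rhs = 10, matching y values: none (0 points).
  x = 6: rhs = 10, matching y values: none (0 points).
  x = 7: rhs = 8, matching y values: none (0 points).
  x = 8: rhs = 10, matching y values: none (0 points).
  x = 9: rhs = 3, matching y values: none (0 points).
  x = 10: rhs = 12, matching y values: none (0 points).
  x = 11: rhs = 5, matching y values: 9, 10 (2 points).
  x = 12: rhs = 7, matching y values: 8, 11 (2 points).
  x = 13: rhs = 5, matching y values: 9, 10 (2 points).
  x = 14: rhs = 5, matching y values: 9, 10 (2 points).
  x = 15: rhs = 13, matching y values: none (0 points).
  x = 16: rhs = 16, matching y values: 4, 15 (2 points).
  x = 17: rhs = 1, matching y values: 1, 18 (2 points).
  x = 18: rhs = 12, matching y values: none (0 points).
Total affine count: 14.
Full point count |E(F_19)| = 14 + 1 = 15.
Hasse bound: |15 − (19+1)| = |-5| = 5 ≤ 2√19 ≈ 8.7178 ✓.


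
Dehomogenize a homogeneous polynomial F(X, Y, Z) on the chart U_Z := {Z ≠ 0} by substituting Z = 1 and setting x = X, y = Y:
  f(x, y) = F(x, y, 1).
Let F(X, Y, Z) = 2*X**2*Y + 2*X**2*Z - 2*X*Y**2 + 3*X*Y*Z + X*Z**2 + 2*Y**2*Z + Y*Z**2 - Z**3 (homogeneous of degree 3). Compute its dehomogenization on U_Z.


f(x, y) = 2*x**2*y + 2*x**2 - 2*x*y**2 + 3*x*y + x + 2*y**2 + y - 1

On U_Z we set Z = 1. Each monomial c·X^i·Y^j·Z^k in F becomes c·x^i·y^j·1^k = c·x^i·y^j.
Substituting Z = 1: F(X, Y, 1) = 2*x**2*y + 2*x**2 - 2*x*y**2 + 3*x*y + x + 2*y**2 + y - 1.
Note: deg(f) ≤ deg(F) = 3; strict inequality happens when F is divisible by Z (lost terms).


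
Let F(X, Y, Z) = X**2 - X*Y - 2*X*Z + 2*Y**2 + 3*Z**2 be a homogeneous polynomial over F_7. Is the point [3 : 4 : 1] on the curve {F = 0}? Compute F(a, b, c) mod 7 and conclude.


F(3,4,1) ≡ 5 (mod 7); P is NOT on the curve.

Evaluate F(3, 4, 1) term-by-term (mod 7).
  X**2 ↦ 1·9·1·1 = 9
  -X*Y ↦ -1·3·4·1 = -12
  -2*X*Z ↦ -2·3·1·1 = -6
  2*Y**2 ↦ 2·1·16·1 = 32
  3*Z**2 ↦ 3·1·1·1 = 3
Sum: F(3, 4, 1) = (9) + (-12) + (-6) + (32) + (3) = 26.
Reducing mod 7: 26 ≡ 5 (mod 7).
Since F(a, b, c) ≡ 5 ≠ 0 (mod 7), P does NOT lie on the curve.


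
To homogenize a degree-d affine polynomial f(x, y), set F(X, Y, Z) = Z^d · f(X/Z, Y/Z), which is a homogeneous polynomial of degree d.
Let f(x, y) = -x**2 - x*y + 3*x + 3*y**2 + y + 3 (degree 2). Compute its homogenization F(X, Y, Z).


F(X, Y, Z) = -X**2 - X*Y + 3*X*Z + 3*Y**2 + Y*Z + 3*Z**2

deg(f) = 2.
Substitute x = X/Z, y = Y/Z into f, then multiply by Z^2.
  monomial -1·x^2·y^0 ↦ -1·X^2·Y^0·Z^0.
  monomial -1·x^1·y^1 ↦ -1·X^1·Y^1·Z^0.
  monomial 3·x^1·y^0 ↦ 3·X^1·Y^0·Z^1.
  monomial 3·x^0·y^2 ↦ 3·X^0·Y^2·Z^0.
  monomial 1·x^0·y^1 ↦ 1·X^0·Y^1·Z^1.
  monomial 3·x^0·y^0 ↦ 3·X^0·Y^0·Z^2.
Collecting: F(X, Y, Z) = -X**2 - X*Y + 3*X*Z + 3*Y**2 + Y*Z + 3*Z**2.


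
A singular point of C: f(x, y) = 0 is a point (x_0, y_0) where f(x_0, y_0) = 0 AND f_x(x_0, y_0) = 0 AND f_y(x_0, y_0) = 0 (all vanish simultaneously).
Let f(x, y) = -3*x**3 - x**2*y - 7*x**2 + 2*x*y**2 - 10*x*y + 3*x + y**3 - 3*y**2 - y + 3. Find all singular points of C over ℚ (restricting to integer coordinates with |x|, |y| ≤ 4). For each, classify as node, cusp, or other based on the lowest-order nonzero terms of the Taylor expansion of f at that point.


Singular points: {(-1, 2)}; classification: cusp.

Compute partial derivatives:
  f_x = -9*x**2 - 2*x*y - 14*x + 2*y**2 - 10*y + 3.
  f_y = -x**2 + 4*x*y - 10*x + 3*y**2 - 6*y - 1.
Scan x_0 ∈ {−4, ..., 4}. For each x_0, f_y(x_0, y) is a polynomial in y; find its integer roots y ∈ {−4, ..., 4}, then test f_x and f at those candidates.
  x = -4: f_y(-4, y) = 3*y**2 - 22*y + 23; no integer root y with |y| ≤ 4.
  x = -3: f_y(-3, y) = 3*y**2 - 18*y + 20; no integer root y with |y| ≤ 4.
  x = -2: f_y(-2, y) = 3*y**2 - 14*y + 15; vanishes at y ∈ {3}. (-2, 3): f_x = -5 ≠ 0.
  x = -1: f_y(-1, y) = 3*y**2 - 10*y + 8; vanishes at y ∈ {2}. (-1, 2): f_x = 0, f = 0 — SINGULAR.
  x = 0: f_y(0, y) = 3*y**2 - 6*y - 1; no integer root y with |y| ≤ 4.
  x = 1: f_y(1, y) = 3*y**2 - 2*y - 12; no integer root y with |y| ≤ 4.
  x = 2: f_y(2, y) = 3*y**2 + 2*y - 25; no integer root y with |y| ≤ 4.
  x = 3: f_y(3, y) = 3*y**2 + 6*y - 40; no integer root y with |y| ≤ 4.
  x = 4: f_y(4, y) = 3*y**2 + 10*y - 57; vanishes at y ∈ {3}. (4, 3): f_x = -233 ≠ 0.
Only singular point on the grid: (-1, 2).
Classify: substitute x = -1 + u, y = 2 + v and expand: f = -3*u**3 - u**2*v + 2*u*v**2 + v**3 + v**2.
No constant or linear terms (consistent with a singular point). Quadratic part: v**2. Cubic part: -3*u**3 - u**2*v + 2*u*v**2 + v**3.
The quadratic part v**2 is a perfect square, so there is a single (double) tangent line v = 0, i.e. y = 2. Restricting the cubic part to that line (v = 0) leaves -3*u**3 ≠ 0, so f is not divisible by v and the branch is v² ≈ 3*u**3 to lowest order — this is a cusp.
Classification: cusp.
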